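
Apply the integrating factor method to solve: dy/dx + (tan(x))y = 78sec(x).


P(x) = tan(x) ⇒ μ = e^(∫tan(x)dx) = sec(x).
(sec(x) y)' = 78sec²(x) ⇒ sec(x) y = 78tan(x) + C.
Multiply by cos(x): y = 78sin(x) + C·cos(x).


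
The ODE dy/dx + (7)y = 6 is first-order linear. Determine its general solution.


P(x) = 7, Q(x) = 6; integrating factor μ = e^(7x).
(μ y)' = 6e^(7x) ⇒ μ y = (6/7)e^(7x) + C.
Divide by μ: y = 6/7 + Ce^(-7x).


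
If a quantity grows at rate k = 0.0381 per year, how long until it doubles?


Exponential growth: P(t) = P₀ e^(0.0381t). Set P(t)/P₀ = 2: e^(0.0381t) = 2.
Solve: t = ln(2)/0.0381 ≈ 18.19 years.


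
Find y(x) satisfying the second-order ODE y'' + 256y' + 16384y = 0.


Characteristic equation: r² + 256r + 16384 = 0, i.e. (r + 128)² = 0.
Repeated root r = -128; include an x factor for the second linearly independent solution.
General solution: y = (C₁ + C₂x)e^(-128x).


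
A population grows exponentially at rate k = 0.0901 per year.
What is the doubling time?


Exponential growth: P(t) = P₀ e^(0.0901t). Set P(t)/P₀ = 2: e^(0.0901t) = 2.
Solve: t = ln(2)/0.0901 ≈ 7.69 years.


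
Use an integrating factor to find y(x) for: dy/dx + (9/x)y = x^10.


P(x) = 9/x ⇒ μ = x^9.
(x^9 y)' = x^9·x^10 = x^19.
Integrate: x^9 y = x^20/(20) + C.
Solve for y: y = (1/20)x^11 + C/x^9.


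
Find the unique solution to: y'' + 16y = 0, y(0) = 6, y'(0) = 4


Characteristic roots of r² + 16 = 0 are ±4i, so y = C₁cos(4x) + C₂sin(4x).
Apply y(0) = 6: C₁ = 6. Differentiate and apply y'(0) = 4: 4·C₂ = 4, so C₂ = 1.
Particular solution: y = 6cos(4x) + sin(4x).


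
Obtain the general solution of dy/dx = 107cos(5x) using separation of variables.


g(y) = 1, so integrate directly: y = ∫ 107cos(5x) dx = (107/5)sin(5x) + C.


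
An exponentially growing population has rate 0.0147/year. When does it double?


Exponential growth: P(t) = P₀ e^(0.0147t). Set P(t)/P₀ = 2: e^(0.0147t) = 2.
Solve: t = ln(2)/0.0147 ≈ 47.15 years.


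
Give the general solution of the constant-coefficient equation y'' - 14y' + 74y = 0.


Characteristic equation: r² - 14r + 74 = 0.
Discriminant is negative; roots r = 7 ± 5i (complex conjugate pair).
General solution uses e^(α x)(C₁ cos(β x) + C₂ sin(β x)): y = e^(7x)(C₁cos(5x) + C₂sin(5x)).


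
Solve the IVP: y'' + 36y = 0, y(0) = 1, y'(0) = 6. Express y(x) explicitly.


Characteristic roots of r² + 36 = 0 are ±6i, so y = C₁cos(6x) + C₂sin(6x).
Apply y(0) = 1: C₁ = 1. Differentiate and apply y'(0) = 6: 6·C₂ = 6, so C₂ = 1.
Particular solution: y = cos(6x) + sin(6x).


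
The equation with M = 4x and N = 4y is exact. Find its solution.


Check exactness: ∂M/∂y = 0 and ∂N/∂x = 0; equal, so the equation is exact.
Integrate M with respect to x (treating y as constant): ∫M dx = 2x^2 + h(y).
Differentiate w.r.t. y and set equal to N: the x-dependent terms already match, leaving h'(y) = 4y. Integrate: h(y) = 2y^2.
So F(x,y) = 2y^2 + 2x^2.
General solution: 2y^2 + 2x^2 = C.


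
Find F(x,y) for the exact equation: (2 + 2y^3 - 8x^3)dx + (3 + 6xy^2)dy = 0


Check exactness: ∂M/∂y = 6y^2 and ∂N/∂x = 6y^2; equal, so the equation is exact.
Integrate M with respect to x (treating y as constant): ∫M dx = 2x + 2xy^3 - 2x^4 + h(y).
Differentiate w.r.t. y and set equal to N: the x-dependent terms already match, leaving h'(y) = 3. Integrate: h(y) = 3y.
So F(x,y) = 3y + 2x + 2xy^3 - 2x^4.
General solution: 3y + 2x + 2xy^3 - 2x^4 = C.


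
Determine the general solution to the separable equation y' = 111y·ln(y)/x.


Separate: dy/[y ln(y)] = 111 dx/x.
Substitute u = ln(y): du/u = 111 dx/x.
Integrate: ln|ln(y)| = 111ln|x| + C₀, hence ln(y) = C·x^111.


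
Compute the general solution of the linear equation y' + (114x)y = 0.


P(x) = 114x ⇒ μ = e^(57x²).
Q(x) = 0 so μ y is constant: y = Ce^(-57x²).


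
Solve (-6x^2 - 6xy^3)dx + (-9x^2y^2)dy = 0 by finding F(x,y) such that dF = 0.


Check exactness: ∂M/∂y = -18xy^2 and ∂N/∂x = -18xy^2; equal, so the equation is exact.
Integrate M with respect to x (treating y as constant): ∫M dx = -2x^3 - 3x^2y^3 + h(y).
Differentiate w.r.t. y and set equal to N: all terms match, so h'(y) = 0 and h is a constant absorbed into C.
General solution: -2x^3 - 3x^2y^3 = C.


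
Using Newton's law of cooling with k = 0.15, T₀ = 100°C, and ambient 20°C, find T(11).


Newton's law: dT/dt = -k(T - T_a) has solution T(t) = T_a + (T₀ - T_a)e^(-kt).
Plug in T_a = 20, T₀ = 100, k = 0.15, t = 11: T(11) = 20 + (80)e^(-1.65) ≈ 35.4°C.


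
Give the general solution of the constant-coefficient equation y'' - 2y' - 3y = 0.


Characteristic equation: r² - 2r - 3 = 0.
Factor: (r + 1)(r - 3) = 0 ⇒ r = -1, 3 (distinct real).
General solution: y = C₁e^(-x) + C₂e^(3x).


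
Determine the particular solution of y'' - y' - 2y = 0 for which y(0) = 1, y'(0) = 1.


Characteristic roots of r² - r - 2 = 0 are 2, -1.
General solution y = c₁ e^(2x) + c₂ e^(-x).
Apply y(0) = 1: c₁ + c₂ = 1. Apply y'(0) = 1: 2 c₁ - 1 c₂ = 1.
Solve: c₁ = 2/3, c₂ = 1/3.
Particular solution: y = (2/3)e^(2x) + (1/3)e^(-x).


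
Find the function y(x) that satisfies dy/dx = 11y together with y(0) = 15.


General solution of y' = 11y is y = Ce^(11x).
Apply y(0) = 15: C = 15.
Particular solution: y = 15e^(11x).


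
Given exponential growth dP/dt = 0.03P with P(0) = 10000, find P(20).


The ODE dP/dt = 0.03P has solution P(t) = P(0)e^(0.03t).
Substitute P(0) = 10000 and t = 20: P(20) = 10000 e^(0.60) ≈ 18221.


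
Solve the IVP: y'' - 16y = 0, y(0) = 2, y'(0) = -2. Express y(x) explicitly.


Characteristic roots of r² - 16 = 0 are -4, 4.
General solution y = c₁ e^(-4x) + c₂ e^(4x).
Apply y(0) = 2: c₁ + c₂ = 2. Apply y'(0) = -2: -4 c₁ + 4 c₂ = -2.
Solve: c₁ = 5/4, c₂ = 3/4.
Particular solution: y = (5/4)e^(-4x) + (3/4)e^(4x).


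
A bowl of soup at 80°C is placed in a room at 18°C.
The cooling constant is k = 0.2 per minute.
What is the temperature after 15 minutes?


Newton's law: dT/dt = -k(T - T_a) has solution T(t) = T_a + (T₀ - T_a)e^(-kt).
Plug in T_a = 18, T₀ = 80, k = 0.2, t = 15: T(15) = 18 + (62)e^(-3.00) ≈ 21.1°C.


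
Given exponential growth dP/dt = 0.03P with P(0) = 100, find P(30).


The ODE dP/dt = 0.03P has solution P(t) = P(0)e^(0.03t).
Substitute P(0) = 100 and t = 30: P(30) = 100 e^(0.90) ≈ 246.


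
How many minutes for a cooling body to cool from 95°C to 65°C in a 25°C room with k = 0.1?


From T(t) = T_a + (T₀ - T_a)e^(-kt), set T(t) = 65:
(65 - 25) / (95 - 25) = e^(-0.1t), so t = -ln(0.571)/0.1 ≈ 5.6 minutes.


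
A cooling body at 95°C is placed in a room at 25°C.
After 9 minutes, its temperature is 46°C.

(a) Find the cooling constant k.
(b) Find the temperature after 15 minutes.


Newton's law: T(t) = T_a + (T₀ - T_a)e^(-kt).
(a) Use T(9) = 46: (46 - 25)/(95 - 25) = e^(-k·9), so k = -ln(0.300)/9 ≈ 0.1338.
(b) Apply k to t = 15: T(15) = 25 + (70)e^(-2.007) ≈ 34.4°C.


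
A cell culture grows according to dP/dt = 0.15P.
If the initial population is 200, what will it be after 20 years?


The ODE dP/dt = 0.15P has solution P(t) = P(0)e^(0.15t).
Substitute P(0) = 200 and t = 20: P(20) = 200 e^(3.00) ≈ 4017.


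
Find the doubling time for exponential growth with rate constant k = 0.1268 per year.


Exponential growth: P(t) = P₀ e^(0.1268t). Set P(t)/P₀ = 2: e^(0.1268t) = 2.
Solve: t = ln(2)/0.1268 ≈ 5.47 years.


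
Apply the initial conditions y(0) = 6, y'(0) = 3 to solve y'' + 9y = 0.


Characteristic roots of r² + 9 = 0 are ±3i, so y = C₁cos(3x) + C₂sin(3x).
Apply y(0) = 6: C₁ = 6. Differentiate and apply y'(0) = 3: 3·C₂ = 3, so C₂ = 1.
Particular solution: y = 6cos(3x) + sin(3x).


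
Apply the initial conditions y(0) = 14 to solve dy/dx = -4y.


General solution of y' = -4y is y = Ce^(-4x).
Apply y(0) = 14: C = 14.
Particular solution: y = 14e^(-4x).


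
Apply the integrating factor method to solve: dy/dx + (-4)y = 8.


P(x) = -4 ⇒ μ = e^(-4x).
(μ y)' = 8e^(-4x) ⇒ μ y = -2e^(-4x) + C.
Divide by μ: y = -2 + Ce^(4x).


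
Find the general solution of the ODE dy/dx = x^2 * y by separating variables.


Separate variables: dy/y = x^2 dx.
Integrate: ln|y| = (1/3)x^3 + C₀.
Exponentiate: y = Ce^((1/3)x^3).


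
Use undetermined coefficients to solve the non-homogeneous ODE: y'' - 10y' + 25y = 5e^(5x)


Characteristic polynomial (r - 5)² = 0; repeated root r = 5.
y_h = (C₁ + C₂x)e^(5x). Forcing matches the repeated root (resonance), so try y_p = Ax² e^(5x).
Substitute and solve for A: 2A = 5, so A = 5/2.
General solution: y = (C₁ + C₂x + (5/2)x²)e^(5x).


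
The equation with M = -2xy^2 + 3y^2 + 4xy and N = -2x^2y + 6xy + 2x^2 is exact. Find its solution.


Check exactness: ∂M/∂y = -4xy + 6y + 4x and ∂N/∂x = -4xy + 6y + 4x; equal, so the equation is exact.
Integrate M with respect to x (treating y as constant): ∫M dx = -x^2y^2 + 3xy^2 + 2x^2y + h(y).
Differentiate w.r.t. y and set equal to N: all terms match, so h'(y) = 0 and h is a constant absorbed into C.
General solution: -x^2y^2 + 3xy^2 + 2x^2y = C.


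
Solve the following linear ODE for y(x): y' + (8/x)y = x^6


P(x) = 8/x ⇒ μ = x^8.
(x^8 y)' = x^14 ⇒ x^8 y = x^15/(15) + C.
Solve for y: y = (1/15)x^7 + C/x^8.


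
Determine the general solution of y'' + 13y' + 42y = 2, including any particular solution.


Characteristic roots of r² + 13r + 42 = 0 are -6, -7.
y_h = C₁e^(-6x) + C₂e^(-7x).
Constant forcing; try y_p = A. Then 42A = 2 ⇒ A = 1/21.
General solution: y = C₁e^(-6x) + C₂e^(-7x) + 1/21.


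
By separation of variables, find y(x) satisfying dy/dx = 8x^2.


Integrate both sides with respect to x: y = ∫ 8x^2 dx = (8/3)x^3 + C.


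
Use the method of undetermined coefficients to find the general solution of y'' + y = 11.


Homogeneous part: r² + 1 = 0 ⇒ r = ±1i, so y_h = C₁cos(x) + C₂sin(x).
Try constant y_p = A; plug in: 1A = 11 ⇒ A = 11.
General solution: y = C₁cos(x) + C₂sin(x) + 11.


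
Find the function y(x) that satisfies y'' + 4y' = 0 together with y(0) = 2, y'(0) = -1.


Characteristic roots of r² + 4r = 0 are -4, 0.
General solution y = c₁ e^(-4x) + c₂.
Apply y(0) = 2: c₁ + c₂ = 2. Apply y'(0) = -1: -4 c₁ + 0 c₂ = -1.
Solve: c₁ = 1/4, c₂ = 7/4.
Particular solution: y = (1/4)e^(-4x) + 7/4.


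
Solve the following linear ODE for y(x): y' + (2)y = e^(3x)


P(x) = 2 ⇒ μ = e^(2x).
(μ y)' = e^(5x) ⇒ μ y = e^(5x)/5 + C.
Divide by μ: y = (1/5)e^(3x) + Ce^(-2x).


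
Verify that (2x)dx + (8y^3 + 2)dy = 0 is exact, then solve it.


Check exactness: ∂M/∂y = 0 and ∂N/∂x = 0; equal, so the equation is exact.
Integrate M with respect to x (treating y as constant): ∫M dx = x^2 + h(y).
Differentiate w.r.t. y and set equal to N: the x-dependent terms already match, leaving h'(y) = 8y^3 + 2. Integrate: h(y) = 2y^4 + 2y.
So F(x,y) = 2y^4 + x^2 + 2y.
General solution: 2y^4 + x^2 + 2y = C.


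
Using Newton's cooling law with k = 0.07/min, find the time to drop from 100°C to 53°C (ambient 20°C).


From T(t) = T_a + (T₀ - T_a)e^(-kt), set T(t) = 53:
(53 - 20) / (100 - 20) = e^(-0.07t), so t = -ln(0.412)/0.07 ≈ 12.7 minutes.


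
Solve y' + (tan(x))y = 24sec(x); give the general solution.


P(x) = tan(x) ⇒ μ = e^(∫tan(x)dx) = sec(x).
(sec(x) y)' = 24sec²(x) ⇒ sec(x) y = 24tan(x) + C.
Multiply by cos(x): y = 24sin(x) + C·cos(x).


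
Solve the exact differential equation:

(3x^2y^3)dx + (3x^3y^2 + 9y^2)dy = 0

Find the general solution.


Check exactness: ∂M/∂y = 9x^2y^2 and ∂N/∂x = 9x^2y^2; equal, so the equation is exact.
Integrate M with respect to x (treating y as constant): ∫M dx = x^3y^3 + h(y).
Differentiate w.r.t. y and set equal to N: the x-dependent terms already match, leaving h'(y) = 9y^2. Integrate: h(y) = 3y^3.
So F(x,y) = x^3y^3 + 3y^3.
General solution: x^3y^3 + 3y^3 = C.


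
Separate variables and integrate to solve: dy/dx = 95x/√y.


Separate: √y dy = 95x dx.
Integrate: (2/3)y^(3/2) = (95/2)x² + C.


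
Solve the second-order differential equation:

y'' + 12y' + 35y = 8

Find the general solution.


Characteristic roots of r² + 12r + 35 = 0 are -7, -5.
y_h = C₁e^(-7x) + C₂e^(-5x).
Constant forcing; try y_p = A. Then 35A = 8 ⇒ A = 8/35.
General solution: y = C₁e^(-7x) + C₂e^(-5x) + 8/35.


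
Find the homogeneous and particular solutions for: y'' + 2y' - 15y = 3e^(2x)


Characteristic roots of r² + 2r - 15 = 0 are 3, -5.
y_h = C₁e^(3x) + C₂e^(-5x).
Forcing exponent 2 is not a characteristic root; try y_p = Ae^(2x).
Substitute: A·(4 + (2)·2 + (-15)) = A·-7 = 3, so A = -3/7.
General solution: y = C₁e^(3x) + C₂e^(-5x) - (3/7)e^(2x).


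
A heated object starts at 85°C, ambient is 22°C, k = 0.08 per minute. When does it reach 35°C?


From T(t) = T_a + (T₀ - T_a)e^(-kt), set T(t) = 35:
(35 - 22) / (85 - 22) = e^(-0.08t), so t = -ln(0.206)/0.08 ≈ 19.7 minutes.


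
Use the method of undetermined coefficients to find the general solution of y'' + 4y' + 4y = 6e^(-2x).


Characteristic polynomial (r + 2)² = 0; repeated root r = -2.
y_h = (C₁ + C₂x)e^(-2x). Forcing matches the repeated root (resonance), so try y_p = Ax² e^(-2x).
Substitute and solve for A: 2A = 6, so A = 3.
General solution: y = (C₁ + C₂x + 3x²)e^(-2x).


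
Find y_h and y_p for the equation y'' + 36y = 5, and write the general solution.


Homogeneous part: r² + 36 = 0 ⇒ r = ±6i, so y_h = C₁cos(6x) + C₂sin(6x).
Try constant y_p = A; plug in: 36A = 5 ⇒ A = 5/36.
General solution: y = C₁cos(6x) + C₂sin(6x) + 5/36.


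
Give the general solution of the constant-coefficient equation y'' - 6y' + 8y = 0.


Characteristic equation: r² - 6r + 8 = 0.
Factor: (r - 4)(r - 2) = 0 ⇒ r = 4, 2 (distinct real).
General solution: y = C₁e^(4x) + C₂e^(2x).


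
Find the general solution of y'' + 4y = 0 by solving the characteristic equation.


Characteristic equation: r² + 4 = 0.
Discriminant is negative; roots r = 0 ± 2i (complex conjugate pair).
General solution uses e^(α x)(C₁ cos(β x) + C₂ sin(β x)): y = C₁cos(2x) + C₂sin(2x).


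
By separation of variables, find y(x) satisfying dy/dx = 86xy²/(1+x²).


Separate: dy/y² = 86x/(1+x²) dx.
Integrate LHS: ∫ dy/y² = -1/y.
Integrate RHS via u = 1+x²: 43ln(1+x²) + C.
Result: -1/y = 43ln(1+x²) + C.


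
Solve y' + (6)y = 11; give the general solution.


P(x) = 6, Q(x) = 11; integrating factor μ = e^(6x).
(μ y)' = 11e^(6x) ⇒ μ y = (11/6)e^(6x) + C.
Divide by μ: y = 11/6 + Ce^(-6x).


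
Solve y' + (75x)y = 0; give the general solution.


P(x) = 75x ⇒ μ = e^((75/2)x²).
Q(x) = 0 so μ y is constant: y = Ce^(-(75/2)x²).


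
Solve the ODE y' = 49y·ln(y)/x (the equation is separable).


Separate: dy/[y ln(y)] = 49 dx/x.
Substitute u = ln(y): du/u = 49 dx/x.
Integrate: ln|ln(y)| = 49ln|x| + C₀, hence ln(y) = C·x^49.


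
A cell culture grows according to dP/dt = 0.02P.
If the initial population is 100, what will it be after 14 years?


The ODE dP/dt = 0.02P has solution P(t) = P(0)e^(0.02t).
Substitute P(0) = 100 and t = 14: P(14) = 100 e^(0.28) ≈ 132.


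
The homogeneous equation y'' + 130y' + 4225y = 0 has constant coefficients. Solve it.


Characteristic equation: r² + 130r + 4225 = 0, i.e. (r + 65)² = 0.
Repeated root r = -65; include an x factor for the second linearly independent solution.
General solution: y = (C₁ + C₂x)e^(-65x).


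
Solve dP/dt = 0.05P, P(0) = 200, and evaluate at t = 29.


The ODE dP/dt = 0.05P has solution P(t) = P(0)e^(0.05t).
Substitute P(0) = 200 and t = 29: P(29) = 200 e^(1.45) ≈ 853.


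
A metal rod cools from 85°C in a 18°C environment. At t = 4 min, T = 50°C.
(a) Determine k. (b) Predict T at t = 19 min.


Newton's law: T(t) = T_a + (T₀ - T_a)e^(-kt).
(a) Use T(4) = 50: (50 - 18)/(85 - 18) = e^(-k·4), so k = -ln(0.478)/4 ≈ 0.1847.
(b) Apply k to t = 19: T(19) = 18 + (67)e^(-3.510) ≈ 20.0°C.


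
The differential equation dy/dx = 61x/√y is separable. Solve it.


Separate: √y dy = 61x dx.
Integrate: (2/3)y^(3/2) = (61/2)x² + C.


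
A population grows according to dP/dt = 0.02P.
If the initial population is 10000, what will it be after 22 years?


The ODE dP/dt = 0.02P has solution P(t) = P(0)e^(0.02t).
Substitute P(0) = 10000 and t = 22: P(22) = 10000 e^(0.44) ≈ 15527.


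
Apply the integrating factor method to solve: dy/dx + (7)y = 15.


P(x) = 7, Q(x) = 15; integrating factor μ = e^(7x).
(μ y)' = 15e^(7x) ⇒ μ y = (15/7)e^(7x) + C.
Divide by μ: y = 15/7 + Ce^(-7x).


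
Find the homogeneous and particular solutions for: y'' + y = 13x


Homogeneous: r² + 1 = 0 ⇒ r = ±1i, y_h = C₁cos(x) + C₂sin(x).
Polynomial forcing; try y_p = Ax + B. Then y_p'' + 1 y_p = 1(Ax + B) = 13x, so B = 0 and A = 13.
General solution: y = C₁cos(x) + C₂sin(x) + 13x.


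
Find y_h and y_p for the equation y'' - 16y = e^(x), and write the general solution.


Characteristic roots of r² - 16 = 0 are -4, 4.
y_h = C₁e^(-4x) + C₂e^(4x).
Forcing exponent 1 is not a characteristic root; try y_p = Ae^(x).
Substitute: A·(1 + (0)·1 + (-16)) = A·-15 = 1, so A = -1/15.
General solution: y = C₁e^(-4x) + C₂e^(4x) - (1/15)e^(x).


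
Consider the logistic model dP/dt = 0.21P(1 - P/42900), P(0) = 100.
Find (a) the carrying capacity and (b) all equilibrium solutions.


Logistic ODE dP/dt = 0.21P(1 - P/42900) has equilibria where dP/dt = 0, i.e. P = 0 or P = 42900.
The coefficient (1 - P/K) = 0 when P = K, identifying K = 42900 as the carrying capacity.
(a) K = 42900; (b) equilibria P = 0 and P = 42900.


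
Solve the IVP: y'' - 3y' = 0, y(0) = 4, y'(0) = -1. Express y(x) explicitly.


Characteristic roots of r² - 3r = 0 are 3, 0.
General solution y = c₁ e^(3x) + c₂.
Apply y(0) = 4: c₁ + c₂ = 4. Apply y'(0) = -1: 3 c₁ + 0 c₂ = -1.
Solve: c₁ = -1/3, c₂ = 13/3.
Particular solution: y = -(1/3)e^(3x) + 13/3.


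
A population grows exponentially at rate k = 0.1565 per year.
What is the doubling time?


Exponential growth: P(t) = P₀ e^(0.1565t). Set P(t)/P₀ = 2: e^(0.1565t) = 2.
Solve: t = ln(2)/0.1565 ≈ 4.43 years.


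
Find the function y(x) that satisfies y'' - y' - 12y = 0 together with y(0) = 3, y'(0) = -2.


Characteristic roots of r² - r - 12 = 0 are -3, 4.
General solution y = c₁ e^(-3x) + c₂ e^(4x).
Apply y(0) = 3: c₁ + c₂ = 3. Apply y'(0) = -2: -3 c₁ + 4 c₂ = -2.
Solve: c₁ = 2, c₂ = 1.
Particular solution: y = 2e^(-3x) + e^(4x).


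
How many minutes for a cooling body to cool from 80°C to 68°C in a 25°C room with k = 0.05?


From T(t) = T_a + (T₀ - T_a)e^(-kt), set T(t) = 68:
(68 - 25) / (80 - 25) = e^(-0.05t), so t = -ln(0.782)/0.05 ≈ 4.9 minutes.


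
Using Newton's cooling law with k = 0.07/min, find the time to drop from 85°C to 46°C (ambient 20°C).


From T(t) = T_a + (T₀ - T_a)e^(-kt), set T(t) = 46:
(46 - 20) / (85 - 20) = e^(-0.07t), so t = -ln(0.400)/0.07 ≈ 13.1 minutes.


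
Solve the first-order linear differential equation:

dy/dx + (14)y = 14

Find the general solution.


P(x) = 14, Q(x) = 14; integrating factor μ = e^(14x).
(μ y)' = 14e^(14x) ⇒ μ y = e^(14x) + C.
Divide by μ: y = 1 + Ce^(-14x).


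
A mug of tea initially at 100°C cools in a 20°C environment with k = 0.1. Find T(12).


Newton's law: dT/dt = -k(T - T_a) has solution T(t) = T_a + (T₀ - T_a)e^(-kt).
Plug in T_a = 20, T₀ = 100, k = 0.1, t = 12: T(12) = 20 + (80)e^(-1.20) ≈ 44.1°C.


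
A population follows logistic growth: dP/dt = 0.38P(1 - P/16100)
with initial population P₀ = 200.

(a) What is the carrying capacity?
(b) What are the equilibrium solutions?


Logistic ODE dP/dt = 0.38P(1 - P/16100) has equilibria where dP/dt = 0, i.e. P = 0 or P = 16100.
The coefficient (1 - P/K) = 0 when P = K, identifying K = 16100 as the carrying capacity.
(a) K = 16100; (b) equilibria P = 0 and P = 16100.


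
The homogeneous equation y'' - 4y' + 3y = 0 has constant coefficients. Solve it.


Characteristic equation: r² - 4r + 3 = 0.
Factor: (r - 1)(r - 3) = 0 ⇒ r = 1, 3 (distinct real).
General solution: y = C₁e^(x) + C₂e^(3x).


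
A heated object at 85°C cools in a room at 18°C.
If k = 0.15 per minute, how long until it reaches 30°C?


From T(t) = T_a + (T₀ - T_a)e^(-kt), set T(t) = 30:
(30 - 18) / (85 - 18) = e^(-0.15t), so t = -ln(0.179)/0.15 ≈ 11.5 minutes.


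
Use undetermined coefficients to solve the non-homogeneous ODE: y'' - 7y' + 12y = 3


Characteristic roots of r² - 7r + 12 = 0 are 4, 3.
y_h = C₁e^(4x) + C₂e^(3x).
Forcing exponent 0 is not a characteristic root; try y_p = A.
Substitute: A·(0 + (-7)·0 + (12)) = A·12 = 3, so A = 1/4.
General solution: y = C₁e^(4x) + C₂e^(3x) + 1/4.


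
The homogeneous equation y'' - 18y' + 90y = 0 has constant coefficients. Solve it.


Characteristic equation: r² - 18r + 90 = 0.
Discriminant is negative; roots r = 9 ± 3i (complex conjugate pair).
General solution uses e^(α x)(C₁ cos(β x) + C₂ sin(β x)): y = e^(9x)(C₁cos(3x) + C₂sin(3x)).


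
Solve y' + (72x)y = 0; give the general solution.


P(x) = 72x ⇒ μ = e^(36x²).
Q(x) = 0 so μ y is constant: y = Ce^(-36x²).


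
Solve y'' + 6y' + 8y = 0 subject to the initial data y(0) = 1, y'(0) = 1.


Characteristic roots of r² + 6r + 8 = 0 are -2, -4.
General solution y = c₁ e^(-2x) + c₂ e^(-4x).
Apply y(0) = 1: c₁ + c₂ = 1. Apply y'(0) = 1: -2 c₁ - 4 c₂ = 1.
Solve: c₁ = 5/2, c₂ = -3/2.
Particular solution: y = (5/2)e^(-2x) - (3/2)e^(-4x).


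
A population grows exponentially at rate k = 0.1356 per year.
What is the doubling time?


Exponential growth: P(t) = P₀ e^(0.1356t). Set P(t)/P₀ = 2: e^(0.1356t) = 2.
Solve: t = ln(2)/0.1356 ≈ 5.11 years.


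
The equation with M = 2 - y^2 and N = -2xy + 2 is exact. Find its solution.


Check exactness: ∂M/∂y = -2y and ∂N/∂x = -2y; equal, so the equation is exact.
Integrate M with respect to x (treating y as constant): ∫M dx = 2x - xy^2 + h(y).
Differentiate w.r.t. y and set equal to N: the x-dependent terms already match, leaving h'(y) = 2. Integrate: h(y) = 2y.
So F(x,y) = 2x - xy^2 + 2y.
General solution: 2x - xy^2 + 2y = C.


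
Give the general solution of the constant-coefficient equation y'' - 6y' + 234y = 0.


Characteristic equation: r² - 6r + 234 = 0.
Discriminant is negative; roots r = 3 ± 15i (complex conjugate pair).
General solution uses e^(α x)(C₁ cos(β x) + C₂ sin(β x)): y = e^(3x)(C₁cos(15x) + C₂sin(15x)).


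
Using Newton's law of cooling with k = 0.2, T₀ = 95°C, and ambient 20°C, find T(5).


Newton's law: dT/dt = -k(T - T_a) has solution T(t) = T_a + (T₀ - T_a)e^(-kt).
Plug in T_a = 20, T₀ = 95, k = 0.2, t = 5: T(5) = 20 + (75)e^(-1.00) ≈ 47.6°C.


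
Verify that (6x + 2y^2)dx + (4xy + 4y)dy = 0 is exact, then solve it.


Check exactness: ∂M/∂y = 4y and ∂N/∂x = 4y; equal, so the equation is exact.
Integrate M with respect to x (treating y as constant): ∫M dx = 3x^2 + 2xy^2 + h(y).
Differentiate w.r.t. y and set equal to N: the x-dependent terms already match, leaving h'(y) = 4y. Integrate: h(y) = 2y^2.
So F(x,y) = 3x^2 + 2xy^2 + 2y^2.
General solution: 3x^2 + 2xy^2 + 2y^2 = C.


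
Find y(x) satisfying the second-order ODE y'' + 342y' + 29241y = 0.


Characteristic equation: r² + 342r + 29241 = 0, i.e. (r + 171)² = 0.
Repeated root r = -171; include an x factor for the second linearly independent solution.
General solution: y = (C₁ + C₂x)e^(-171x).


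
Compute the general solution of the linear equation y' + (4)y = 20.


P(x) = 4, Q(x) = 20; integrating factor μ = e^(4x).
(μ y)' = 20e^(4x) ⇒ μ y = 5e^(4x) + C.
Divide by μ: y = 5 + Ce^(-4x).


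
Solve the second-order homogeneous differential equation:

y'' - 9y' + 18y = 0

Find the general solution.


Characteristic equation: r² - 9r + 18 = 0.
Factor: (r - 6)(r - 3) = 0 ⇒ r = 6, 3 (distinct real).
General solution: y = C₁e^(6x) + C₂e^(3x).


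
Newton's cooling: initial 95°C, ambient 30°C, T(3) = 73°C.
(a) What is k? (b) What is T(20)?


Newton's law: T(t) = T_a + (T₀ - T_a)e^(-kt).
(a) Use T(3) = 73: (73 - 30)/(95 - 30) = e^(-k·3), so k = -ln(0.662)/3 ≈ 0.1377.
(b) Apply k to t = 20: T(20) = 30 + (65)e^(-2.755) ≈ 34.1°C.


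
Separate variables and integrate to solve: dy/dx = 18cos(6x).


g(y) = 1, so integrate directly: y = ∫ 18cos(6x) dx = 3sin(6x) + C.


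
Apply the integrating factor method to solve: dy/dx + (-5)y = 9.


P(x) = -5 ⇒ μ = e^(-5x).
(μ y)' = 9e^(-5x) ⇒ μ y = -(9/5)e^(-5x) + C.
Divide by μ: y = -9/5 + Ce^(5x).


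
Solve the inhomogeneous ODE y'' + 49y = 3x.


Homogeneous: r² + 49 = 0 ⇒ r = ±7i, y_h = C₁cos(7x) + C₂sin(7x).
Polynomial forcing; try y_p = Ax + B. Then y_p'' + 49 y_p = 49(Ax + B) = 3x, so B = 0 and A = 3/49.
General solution: y = C₁cos(7x) + C₂sin(7x) + (3/49)x.


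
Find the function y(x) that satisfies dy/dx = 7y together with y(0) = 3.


General solution of y' = 7y is y = Ce^(7x).
Apply y(0) = 3: C = 3.
Particular solution: y = 3e^(7x).


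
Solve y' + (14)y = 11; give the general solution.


P(x) = 14, Q(x) = 11; integrating factor μ = e^(14x).
(μ y)' = 11e^(14x) ⇒ μ y = (11/14)e^(14x) + C.
Divide by μ: y = 11/14 + Ce^(-14x).


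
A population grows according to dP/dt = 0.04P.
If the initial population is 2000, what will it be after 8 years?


The ODE dP/dt = 0.04P has solution P(t) = P(0)e^(0.04t).
Substitute P(0) = 2000 and t = 8: P(8) = 2000 e^(0.32) ≈ 2754.


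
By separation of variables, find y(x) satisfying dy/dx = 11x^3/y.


Separate variables: y dy = 11x^3 dx.
Integrate both sides: y²/2 = (11/4)x^4 + C₀.
Multiply by 2: y² = (11/2)x^4 + C.


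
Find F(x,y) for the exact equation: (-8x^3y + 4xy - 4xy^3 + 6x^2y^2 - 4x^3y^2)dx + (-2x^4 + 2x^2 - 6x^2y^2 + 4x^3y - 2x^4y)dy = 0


Check exactness: ∂M/∂y = -8x^3 + 4x - 12xy^2 + 12x^2y - 8x^3y and ∂N/∂x = -8x^3 + 4x - 12xy^2 + 12x^2y - 8x^3y; equal, so the equation is exact.
Integrate M with respect to x (treating y as constant): ∫M dx = -2x^4y + 2x^2y - 2x^2y^3 + 2x^3y^2 - x^4y^2 + h(y).
Differentiate w.r.t. y and set equal to N: all terms match, so h'(y) = 0 and h is a constant absorbed into C.
General solution: -2x^4y + 2x^2y - 2x^2y^3 + 2x^3y^2 - x^4y^2 = C.


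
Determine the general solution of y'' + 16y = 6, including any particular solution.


Homogeneous part: r² + 16 = 0 ⇒ r = ±4i, so y_h = C₁cos(4x) + C₂sin(4x).
Try constant y_p = A; plug in: 16A = 6 ⇒ A = 3/8.
General solution: y = C₁cos(4x) + C₂sin(4x) + 3/8.


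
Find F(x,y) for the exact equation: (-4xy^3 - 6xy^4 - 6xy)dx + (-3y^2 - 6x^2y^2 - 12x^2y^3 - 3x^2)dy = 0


Check exactness: ∂M/∂y = -12xy^2 - 24xy^3 - 6x and ∂N/∂x = -12xy^2 - 24xy^3 - 6x; equal, so the equation is exact.
Integrate M with respect to x (treating y as constant): ∫M dx = -2x^2y^3 - 3x^2y^4 - 3x^2y + h(y).
Differentiate w.r.t. y and set equal to N: the x-dependent terms already match, leaving h'(y) = -3y^2. Integrate: h(y) = -y^3.
So F(x,y) = -y^3 - 2x^2y^3 - 3x^2y^4 - 3x^2y.
General solution: -y^3 - 2x^2y^3 - 3x^2y^4 - 3x^2y = C.


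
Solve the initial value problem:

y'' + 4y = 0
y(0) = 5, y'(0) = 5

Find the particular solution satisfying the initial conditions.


Characteristic roots of r² + 4 = 0 are ±2i, so y = C₁cos(2x) + C₂sin(2x).
Apply y(0) = 5: C₁ = 5. Differentiate and apply y'(0) = 5: 2·C₂ = 5, so C₂ = 5/2.
Particular solution: y = 5cos(2x) + (5/2)sin(2x).


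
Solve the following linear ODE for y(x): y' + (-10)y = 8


P(x) = -10 ⇒ μ = e^(-10x).
(μ y)' = 8e^(-10x) ⇒ μ y = -(4/5)e^(-10x) + C.
Divide by μ: y = -4/5 + Ce^(10x).


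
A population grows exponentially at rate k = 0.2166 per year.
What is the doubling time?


Exponential growth: P(t) = P₀ e^(0.2166t). Set P(t)/P₀ = 2: e^(0.2166t) = 2.
Solve: t = ln(2)/0.2166 ≈ 3.20 years.


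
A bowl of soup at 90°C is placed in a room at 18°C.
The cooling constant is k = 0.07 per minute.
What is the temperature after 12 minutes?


Newton's law: dT/dt = -k(T - T_a) has solution T(t) = T_a + (T₀ - T_a)e^(-kt).
Plug in T_a = 18, T₀ = 90, k = 0.07, t = 12: T(12) = 18 + (72)e^(-0.84) ≈ 49.1°C.


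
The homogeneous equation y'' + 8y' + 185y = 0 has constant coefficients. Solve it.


Characteristic equation: r² + 8r + 185 = 0.
Discriminant is negative; roots r = -4 ± 13i (complex conjugate pair).
General solution uses e^(α x)(C₁ cos(β x) + C₂ sin(β x)): y = e^(-4x)(C₁cos(13x) + C₂sin(13x)).


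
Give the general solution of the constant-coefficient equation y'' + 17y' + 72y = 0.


Characteristic equation: r² + 17r + 72 = 0.
Factor: (r + 8)(r + 9) = 0 ⇒ r = -8, -9 (distinct real).
General solution: y = C₁e^(-8x) + C₂e^(-9x).


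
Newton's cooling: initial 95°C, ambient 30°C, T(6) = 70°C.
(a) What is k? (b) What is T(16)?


Newton's law: T(t) = T_a + (T₀ - T_a)e^(-kt).
(a) Use T(6) = 70: (70 - 30)/(95 - 30) = e^(-k·6), so k = -ln(0.615)/6 ≈ 0.0809.
(b) Apply k to t = 16: T(16) = 30 + (65)e^(-1.295) ≈ 47.8°C.


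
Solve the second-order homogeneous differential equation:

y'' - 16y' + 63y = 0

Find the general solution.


Characteristic equation: r² - 16r + 63 = 0.
Factor: (r - 7)(r - 9) = 0 ⇒ r = 7, 9 (distinct real).
General solution: y = C₁e^(7x) + C₂e^(9x).


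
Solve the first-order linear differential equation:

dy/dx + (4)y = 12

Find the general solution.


P(x) = 4, Q(x) = 12; integrating factor μ = e^(4x).
(μ y)' = 12e^(4x) ⇒ μ y = 3e^(4x) + C.
Divide by μ: y = 3 + Ce^(-4x).


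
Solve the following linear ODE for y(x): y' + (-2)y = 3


P(x) = -2 ⇒ μ = e^(-2x).
(μ y)' = 3e^(-2x) ⇒ μ y = -(3/2)e^(-2x) + C.
Divide by μ: y = -3/2 + Ce^(2x).


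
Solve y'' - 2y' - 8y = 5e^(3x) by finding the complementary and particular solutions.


Characteristic roots of r² - 2r - 8 = 0 are 4, -2.
y_h = C₁e^(4x) + C₂e^(-2x).
Forcing exponent 3 is not a characteristic root; try y_p = Ae^(3x).
Substitute: A·(9 + (-2)·3 + (-8)) = A·-5 = 5, so A = -1.
General solution: y = C₁e^(4x) + C₂e^(-2x) - e^(3x).


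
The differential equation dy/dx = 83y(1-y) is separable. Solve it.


Separate: dy/[y(1-y)] = 83 dx.
Partial fractions: 1/[y(1-y)] = 1/y + 1/(1-y).
Integrate: ln|y/(1-y)| = 83x + C₀.
Solve for y: y = 1/(1 + Ce^(-83x)).


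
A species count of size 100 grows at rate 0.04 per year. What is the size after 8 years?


The ODE dP/dt = 0.04P has solution P(t) = P(0)e^(0.04t).
Substitute P(0) = 100 and t = 8: P(8) = 100 e^(0.32) ≈ 138.


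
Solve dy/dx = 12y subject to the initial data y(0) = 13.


General solution of y' = 12y is y = Ce^(12x).
Apply y(0) = 13: C = 13.
Particular solution: y = 13e^(12x).


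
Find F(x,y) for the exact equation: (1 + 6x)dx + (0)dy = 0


Check exactness: ∂M/∂y = 0 and ∂N/∂x = 0; equal, so the equation is exact.
Integrate M with respect to x (treating y as constant): ∫M dx = x + 3x^2 + h(y).
Differentiate w.r.t. y and set equal to N: all terms match, so h'(y) = 0 and h is a constant absorbed into C.
General solution: x + 3x^2 = C.


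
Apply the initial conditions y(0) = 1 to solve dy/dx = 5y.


General solution of y' = 5y is y = Ce^(5x).
Apply y(0) = 1: C = 1.
Particular solution: y = e^(5x).


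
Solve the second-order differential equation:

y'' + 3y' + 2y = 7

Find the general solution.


Characteristic roots of r² + 3r + 2 = 0 are -2, -1.
y_h = C₁e^(-2x) + C₂e^(-x).
Constant forcing; try y_p = A. Then 2A = 7 ⇒ A = 7/2.
General solution: y = C₁e^(-2x) + C₂e^(-x) + 7/2.


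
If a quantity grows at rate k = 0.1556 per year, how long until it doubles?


Exponential growth: P(t) = P₀ e^(0.1556t). Set P(t)/P₀ = 2: e^(0.1556t) = 2.
Solve: t = ln(2)/0.1556 ≈ 4.45 years.


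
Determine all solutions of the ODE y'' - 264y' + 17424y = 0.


Characteristic equation: r² - 264r + 17424 = 0, i.e. (r - 132)² = 0.
Repeated root r = 132; include an x factor for the second linearly independent solution.
General solution: y = (C₁ + C₂x)e^(132x).


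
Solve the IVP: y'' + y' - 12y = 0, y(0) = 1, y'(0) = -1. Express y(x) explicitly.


Characteristic roots of r² + r - 12 = 0 are -4, 3.
General solution y = c₁ e^(-4x) + c₂ e^(3x).
Apply y(0) = 1: c₁ + c₂ = 1. Apply y'(0) = -1: -4 c₁ + 3 c₂ = -1.
Solve: c₁ = 4/7, c₂ = 3/7.
Particular solution: y = (4/7)e^(-4x) + (3/7)e^(3x).


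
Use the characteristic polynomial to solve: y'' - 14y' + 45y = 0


Characteristic equation: r² - 14r + 45 = 0.
Factor: (r - 9)(r - 5) = 0 ⇒ r = 9, 5 (distinct real).
General solution: y = C₁e^(9x) + C₂e^(5x).


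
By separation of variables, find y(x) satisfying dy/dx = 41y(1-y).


Separate: dy/[y(1-y)] = 41 dx.
Partial fractions: 1/[y(1-y)] = 1/y + 1/(1-y).
Integrate: ln|y/(1-y)| = 41x + C₀.
Solve for y: y = 1/(1 + Ce^(-41x)).


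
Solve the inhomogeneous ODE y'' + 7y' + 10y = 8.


Characteristic roots of r² + 7r + 10 = 0 are -5, -2.
y_h = C₁e^(-5x) + C₂e^(-2x).
Constant forcing; try y_p = A. Then 10A = 8 ⇒ A = 4/5.
General solution: y = C₁e^(-5x) + C₂e^(-2x) + 4/5.


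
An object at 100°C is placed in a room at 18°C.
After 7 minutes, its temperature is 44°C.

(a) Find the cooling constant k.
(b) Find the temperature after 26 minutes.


Newton's law: T(t) = T_a + (T₀ - T_a)e^(-kt).
(a) Use T(7) = 44: (44 - 18)/(100 - 18) = e^(-k·7), so k = -ln(0.317)/7 ≈ 0.1641.
(b) Apply k to t = 26: T(26) = 18 + (82)e^(-4.266) ≈ 19.2°C.


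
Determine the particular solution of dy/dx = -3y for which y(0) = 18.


General solution of y' = -3y is y = Ce^(-3x).
Apply y(0) = 18: C = 18.
Particular solution: y = 18e^(-3x).


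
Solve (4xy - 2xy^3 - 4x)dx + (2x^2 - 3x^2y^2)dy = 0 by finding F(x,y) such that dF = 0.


Check exactness: ∂M/∂y = 4x - 6xy^2 and ∂N/∂x = 4x - 6xy^2; equal, so the equation is exact.
Integrate M with respect to x (treating y as constant): ∫M dx = 2x^2y - x^2y^3 - 2x^2 + h(y).
Differentiate w.r.t. y and set equal to N: all terms match, so h'(y) = 0 and h is a constant absorbed into C.
General solution: 2x^2y - x^2y^3 - 2x^2 = C.


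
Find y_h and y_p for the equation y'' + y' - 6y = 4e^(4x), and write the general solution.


Characteristic roots of r² + r - 6 = 0 are 2, -3.
y_h = C₁e^(2x) + C₂e^(-3x).
Forcing exponent 4 is not a characteristic root; try y_p = Ae^(4x).
Substitute: A·(16 + (1)·4 + (-6)) = A·14 = 4, so A = 2/7.
General solution: y = C₁e^(2x) + C₂e^(-3x) + (2/7)e^(4x).


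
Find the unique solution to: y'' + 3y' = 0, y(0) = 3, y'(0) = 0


Characteristic roots of r² + 3r = 0 are -3, 0.
General solution y = c₁ e^(-3x) + c₂.
Apply y(0) = 3: c₁ + c₂ = 3. Apply y'(0) = 0: -3 c₁ + 0 c₂ = 0.
Solve: c₁ = 0, c₂ = 3.
Particular solution: y = 0e^(-3x) + 3.


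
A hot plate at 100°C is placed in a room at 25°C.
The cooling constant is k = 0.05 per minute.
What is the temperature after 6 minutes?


Newton's law: dT/dt = -k(T - T_a) has solution T(t) = T_a + (T₀ - T_a)e^(-kt).
Plug in T_a = 25, T₀ = 100, k = 0.05, t = 6: T(6) = 25 + (75)e^(-0.30) ≈ 80.6°C.


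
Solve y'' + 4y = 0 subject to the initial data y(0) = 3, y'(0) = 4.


Characteristic roots of r² + 4 = 0 are ±2i, so y = C₁cos(2x) + C₂sin(2x).
Apply y(0) = 3: C₁ = 3. Differentiate and apply y'(0) = 4: 2·C₂ = 4, so C₂ = 2.
Particular solution: y = 3cos(2x) + 2sin(2x).


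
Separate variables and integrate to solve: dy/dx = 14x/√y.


Separate: √y dy = 14x dx.
Integrate: (2/3)y^(3/2) = 7x² + C.


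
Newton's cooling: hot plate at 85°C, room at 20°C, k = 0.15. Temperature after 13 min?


Newton's law: dT/dt = -k(T - T_a) has solution T(t) = T_a + (T₀ - T_a)e^(-kt).
Plug in T_a = 20, T₀ = 85, k = 0.15, t = 13: T(13) = 20 + (65)e^(-1.95) ≈ 29.2°C.


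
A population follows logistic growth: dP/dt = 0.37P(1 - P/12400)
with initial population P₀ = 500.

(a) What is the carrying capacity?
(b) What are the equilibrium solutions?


Logistic ODE dP/dt = 0.37P(1 - P/12400) has equilibria where dP/dt = 0, i.e. P = 0 or P = 12400.
The coefficient (1 - P/K) = 0 when P = K, identifying K = 12400 as the carrying capacity.
(a) K = 12400; (b) equilibria P = 0 and P = 12400.


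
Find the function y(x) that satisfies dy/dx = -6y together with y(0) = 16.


General solution of y' = -6y is y = Ce^(-6x).
Apply y(0) = 16: C = 16.
Particular solution: y = 16e^(-6x).


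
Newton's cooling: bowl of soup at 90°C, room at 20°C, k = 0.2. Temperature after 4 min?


Newton's law: dT/dt = -k(T - T_a) has solution T(t) = T_a + (T₀ - T_a)e^(-kt).
Plug in T_a = 20, T₀ = 90, k = 0.2, t = 4: T(4) = 20 + (70)e^(-0.80) ≈ 51.5°C.


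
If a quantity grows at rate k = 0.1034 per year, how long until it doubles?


Exponential growth: P(t) = P₀ e^(0.1034t). Set P(t)/P₀ = 2: e^(0.1034t) = 2.
Solve: t = ln(2)/0.1034 ≈ 6.70 years.


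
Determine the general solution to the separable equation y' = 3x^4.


Integrate both sides with respect to x: y = ∫ 3x^4 dx = (3/5)x^5 + C.


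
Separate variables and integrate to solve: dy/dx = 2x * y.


Separate variables: dy/y = 2x dx.
Integrate: ln|y| = x^2 + C₀.
Exponentiate: y = Ce^(x^2).


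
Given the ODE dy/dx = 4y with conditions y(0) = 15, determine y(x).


General solution of y' = 4y is y = Ce^(4x).
Apply y(0) = 15: C = 15.
Particular solution: y = 15e^(4x).


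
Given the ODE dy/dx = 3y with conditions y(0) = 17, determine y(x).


General solution of y' = 3y is y = Ce^(3x).
Apply y(0) = 17: C = 17.
Particular solution: y = 17e^(3x).


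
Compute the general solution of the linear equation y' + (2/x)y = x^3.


P(x) = 2/x ⇒ μ = x^2.
(x^2 y)' = x^2·x^3 = x^5.
Integrate: x^2 y = x^6/(6) + C.
Solve for y: y = (1/6)x^4 + C/x^2.


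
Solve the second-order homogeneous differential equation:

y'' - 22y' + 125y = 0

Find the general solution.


Characteristic equation: r² - 22r + 125 = 0.
Discriminant is negative; roots r = 11 ± 2i (complex conjugate pair).
General solution uses e^(α x)(C₁ cos(β x) + C₂ sin(β x)): y = e^(11x)(C₁cos(2x) + C₂sin(2x)).


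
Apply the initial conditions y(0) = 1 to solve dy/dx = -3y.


General solution of y' = -3y is y = Ce^(-3x).
Apply y(0) = 1: C = 1.
Particular solution: y = e^(-3x).


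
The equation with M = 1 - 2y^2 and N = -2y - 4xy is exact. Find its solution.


Check exactness: ∂M/∂y = -4y and ∂N/∂x = -4y; equal, so the equation is exact.
Integrate M with respect to x (treating y as constant): ∫M dx = x - 2xy^2 + h(y).
Differentiate w.r.t. y and set equal to N: the x-dependent terms already match, leaving h'(y) = -2y. Integrate: h(y) = -y^2.
So F(x,y) = -y^2 + x - 2xy^2.
General solution: -y^2 + x - 2xy^2 = C.


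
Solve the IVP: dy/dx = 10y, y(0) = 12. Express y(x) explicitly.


General solution of y' = 10y is y = Ce^(10x).
Apply y(0) = 12: C = 12.
Particular solution: y = 12e^(10x).


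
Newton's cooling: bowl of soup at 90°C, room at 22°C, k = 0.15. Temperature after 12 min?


Newton's law: dT/dt = -k(T - T_a) has solution T(t) = T_a + (T₀ - T_a)e^(-kt).
Plug in T_a = 22, T₀ = 90, k = 0.15, t = 12: T(12) = 22 + (68)e^(-1.80) ≈ 33.2°C.


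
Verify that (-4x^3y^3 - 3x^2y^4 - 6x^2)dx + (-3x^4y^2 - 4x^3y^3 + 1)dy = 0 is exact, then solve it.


Check exactness: ∂M/∂y = -12x^3y^2 - 12x^2y^3 and ∂N/∂x = -12x^3y^2 - 12x^2y^3; equal, so the equation is exact.
Integrate M with respect to x (treating y as constant): ∫M dx = -x^4y^3 - x^3y^4 - 2x^3 + h(y).
Differentiate w.r.t. y and set equal to N: the x-dependent terms already match, leaving h'(y) = 1. Integrate: h(y) = y.
So F(x,y) = -x^4y^3 - x^3y^4 - 2x^3 + y.
General solution: -x^4y^3 - x^3y^4 - 2x^3 + y = C.
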